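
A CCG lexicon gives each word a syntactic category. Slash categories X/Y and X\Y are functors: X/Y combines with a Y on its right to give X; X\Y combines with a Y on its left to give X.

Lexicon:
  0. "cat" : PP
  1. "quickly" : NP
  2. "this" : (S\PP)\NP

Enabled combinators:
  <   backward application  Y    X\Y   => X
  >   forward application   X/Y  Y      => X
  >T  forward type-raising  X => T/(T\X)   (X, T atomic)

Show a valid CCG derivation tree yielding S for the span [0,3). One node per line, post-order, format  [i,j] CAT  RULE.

[0,3] S   <
  [0,1] "cat" : PP
  [1,3] S\PP   <
    [1,2] "quickly" : NP
    [2,3] "this" : (S\PP)\NP

[0,1] PP  lex  "cat"
[1,2] NP  lex  "quickly"
[2,3] (S\PP)\NP  lex  "this"
[1,3] S\PP  <  k=2
[0,3] S  <  k=1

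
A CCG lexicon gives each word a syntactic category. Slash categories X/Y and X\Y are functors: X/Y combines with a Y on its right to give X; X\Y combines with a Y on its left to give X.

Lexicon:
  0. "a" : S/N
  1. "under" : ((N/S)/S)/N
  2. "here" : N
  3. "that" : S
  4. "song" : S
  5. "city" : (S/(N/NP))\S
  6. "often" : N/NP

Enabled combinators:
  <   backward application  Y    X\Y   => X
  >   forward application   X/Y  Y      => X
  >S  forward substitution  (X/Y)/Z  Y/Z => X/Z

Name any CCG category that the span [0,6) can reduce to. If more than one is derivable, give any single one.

S/(N/NP)

[0,7] S   >
  [0,6] S/(N/NP)   <
    [0,5] S   >
      [0,1] "a" : S/N
      [1,5] N   >
        [1,4] N/S   >
          [1,3] (N/S)/S   >
            [1,2] "under" : ((N/S)/S)/N
            [2,3] "here" : N
          [3,4] "that" : S
        [4,5] "song" : S
    [5,6] "city" : (S/(N/NP))\S
  [6,7] "often" : N/NP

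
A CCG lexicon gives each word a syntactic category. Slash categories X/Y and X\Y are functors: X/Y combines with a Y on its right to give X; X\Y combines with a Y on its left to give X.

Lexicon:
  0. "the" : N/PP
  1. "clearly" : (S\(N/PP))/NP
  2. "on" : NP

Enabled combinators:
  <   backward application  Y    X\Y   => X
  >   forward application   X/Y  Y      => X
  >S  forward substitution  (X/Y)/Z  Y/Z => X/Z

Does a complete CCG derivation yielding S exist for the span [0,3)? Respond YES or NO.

YES

[0,3] S   <
  [0,1] "the" : N/PP
  [1,3] S\(N/PP)   >
    [1,2] "clearly" : (S\(N/PP))/NP
    [2,3] "on" : NP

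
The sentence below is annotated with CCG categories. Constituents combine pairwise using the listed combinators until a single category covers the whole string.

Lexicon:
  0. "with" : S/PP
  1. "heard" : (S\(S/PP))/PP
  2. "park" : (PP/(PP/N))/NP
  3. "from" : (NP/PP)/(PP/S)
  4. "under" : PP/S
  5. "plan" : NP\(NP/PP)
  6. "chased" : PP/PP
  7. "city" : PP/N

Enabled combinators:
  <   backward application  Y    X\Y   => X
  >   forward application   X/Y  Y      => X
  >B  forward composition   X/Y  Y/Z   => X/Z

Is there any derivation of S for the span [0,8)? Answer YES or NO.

YES

[0,8] S   <
  [0,1] "with" : S/PP
  [1,8] S\(S/PP)   >
    [1,2] "heard" : (S\(S/PP))/PP
    [2,8] PP   >
      [2,6] PP/(PP/N)   >
        [2,3] "park" : (PP/(PP/N))/NP
        [3,6] NP   <
          [3,5] NP/PP   >
            [3,4] "from" : (NP/PP)/(PP/S)
            [4,5] "under" : PP/S
          [5,6] "plan" : NP\(NP/PP)
      [6,8] PP/N   >B
        [6,7] "chased" : PP/PP
        [7,8] "city" : PP/N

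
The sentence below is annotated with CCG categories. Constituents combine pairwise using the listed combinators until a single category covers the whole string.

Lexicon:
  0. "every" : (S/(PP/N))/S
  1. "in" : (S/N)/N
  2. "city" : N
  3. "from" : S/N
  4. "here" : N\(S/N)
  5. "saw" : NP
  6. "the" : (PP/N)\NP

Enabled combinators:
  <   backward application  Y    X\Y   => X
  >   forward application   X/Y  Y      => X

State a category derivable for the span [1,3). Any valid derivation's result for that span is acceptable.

S/N

[0,7] S   >
  [0,5] S/(PP/N)   >
    [0,1] "every" : (S/(PP/N))/S
    [1,5] S   >
      [1,3] S/N   >
        [1,2] "in" : (S/N)/N
        [2,3] "city" : N
      [3,5] N   <
        [3,4] "from" : S/N
        [4,5] "here" : N\(S/N)
  [5,7] PP/N   <
    [5,6] "saw" : NP
    [6,7] "the" : (PP/N)\NP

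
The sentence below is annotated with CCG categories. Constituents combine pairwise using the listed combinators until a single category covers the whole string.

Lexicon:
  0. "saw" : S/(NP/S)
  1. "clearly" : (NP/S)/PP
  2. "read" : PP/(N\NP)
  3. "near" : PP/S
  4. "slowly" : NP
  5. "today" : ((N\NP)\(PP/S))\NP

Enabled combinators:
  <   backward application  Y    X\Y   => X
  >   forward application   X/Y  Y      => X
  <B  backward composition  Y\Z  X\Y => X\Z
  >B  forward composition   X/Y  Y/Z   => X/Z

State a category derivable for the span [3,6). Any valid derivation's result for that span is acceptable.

[0,6] S   >
  [0,2] S/PP   >B
    [0,1] "saw" : S/(NP/S)
    [1,2] "clearly" : (NP/S)/PP
  [2,6] PP   >
    [2,3] "read" : PP/(N\NP)
    [3,6] N\NP   <
      [3,4] "near" : PP/S
      [4,6] (N\NP)\(PP/S)   <
        [4,5] "slowly" : NP
        [5,6] "today" : ((N\NP)\(PP/S))\NP

N\NP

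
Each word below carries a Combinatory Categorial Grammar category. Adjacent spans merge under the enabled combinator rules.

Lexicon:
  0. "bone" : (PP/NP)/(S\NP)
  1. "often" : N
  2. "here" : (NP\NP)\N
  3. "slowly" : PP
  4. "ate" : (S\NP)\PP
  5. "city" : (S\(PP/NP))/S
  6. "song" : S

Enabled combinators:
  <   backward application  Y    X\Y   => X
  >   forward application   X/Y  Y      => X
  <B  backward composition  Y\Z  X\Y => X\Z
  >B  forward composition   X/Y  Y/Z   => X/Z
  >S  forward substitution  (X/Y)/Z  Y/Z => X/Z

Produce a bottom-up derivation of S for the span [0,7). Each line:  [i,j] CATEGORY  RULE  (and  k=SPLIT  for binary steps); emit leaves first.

[0,1] (PP/NP)/(S\NP)  lex  "bone"
[1,2] N  lex  "often"
[2,3] (NP\NP)\N  lex  "here"
[1,3] NP\NP  <  k=2
[3,4] PP  lex  "slowly"
[4,5] (S\NP)\PP  lex  "ate"
[3,5] S\NP  <  k=4
[1,5] S\NP  <B  k=3
[0,5] PP/NP  >  k=1
[5,6] (S\(PP/NP))/S  lex  "city"
[6,7] S  lex  "song"
[5,7] S\(PP/NP)  >  k=6
[0,7] S  <  k=5

[0,7] S   <
  [0,5] PP/NP   >
    [0,1] "bone" : (PP/NP)/(S\NP)
    [1,5] S\NP   <B
      [1,3] NP\NP   <
        [1,2] "often" : N
        [2,3] "here" : (NP\NP)\N
      [3,5] S\NP   <
        [3,4] "slowly" : PP
        [4,5] "ate" : (S\NP)\PP
  [5,7] S\(PP/NP)   >
    [5,6] "city" : (S\(PP/NP))/S
    [6,7] "song" : S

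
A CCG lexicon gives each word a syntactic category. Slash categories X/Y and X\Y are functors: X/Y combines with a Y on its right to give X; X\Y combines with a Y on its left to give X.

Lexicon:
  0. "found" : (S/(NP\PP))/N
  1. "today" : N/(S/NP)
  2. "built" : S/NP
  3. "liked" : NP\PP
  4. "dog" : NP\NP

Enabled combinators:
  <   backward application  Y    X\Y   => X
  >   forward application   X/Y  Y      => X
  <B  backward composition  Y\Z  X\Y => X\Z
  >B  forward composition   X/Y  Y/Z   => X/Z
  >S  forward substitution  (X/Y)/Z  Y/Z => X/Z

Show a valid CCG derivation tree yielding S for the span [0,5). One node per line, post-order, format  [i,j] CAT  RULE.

[0,1] (S/(NP\PP))/N  lex  "found"
[1,2] N/(S/NP)  lex  "today"
[2,3] S/NP  lex  "built"
[1,3] N  >  k=2
[0,3] S/(NP\PP)  >  k=1
[3,4] NP\PP  lex  "liked"
[4,5] NP\NP  lex  "dog"
[3,5] NP\PP  <B  k=4
[0,5] S  >  k=3

[0,5] S   >
  [0,3] S/(NP\PP)   >
    [0,1] "found" : (S/(NP\PP))/N
    [1,3] N   >
      [1,2] "today" : N/(S/NP)
      [2,3] "built" : S/NP
  [3,5] NP\PP   <B
    [3,4] "liked" : NP\PP
    [4,5] "dog" : NP\NP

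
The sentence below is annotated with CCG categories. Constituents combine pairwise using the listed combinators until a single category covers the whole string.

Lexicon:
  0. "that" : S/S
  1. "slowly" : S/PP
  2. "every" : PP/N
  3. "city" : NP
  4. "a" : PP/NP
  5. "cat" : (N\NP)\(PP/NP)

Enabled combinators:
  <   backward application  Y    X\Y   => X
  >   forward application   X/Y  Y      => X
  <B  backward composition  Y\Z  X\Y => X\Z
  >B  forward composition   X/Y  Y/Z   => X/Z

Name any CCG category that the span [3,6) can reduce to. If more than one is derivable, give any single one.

N

[0,6] S   >
  [0,2] S/PP   >B
    [0,1] "that" : S/S
    [1,2] "slowly" : S/PP
  [2,6] PP   >
    [2,3] "every" : PP/N
    [3,6] N   <
      [3,4] "city" : NP
      [4,6] N\NP   <
        [4,5] "a" : PP/NP
        [5,6] "cat" : (N\NP)\(PP/NP)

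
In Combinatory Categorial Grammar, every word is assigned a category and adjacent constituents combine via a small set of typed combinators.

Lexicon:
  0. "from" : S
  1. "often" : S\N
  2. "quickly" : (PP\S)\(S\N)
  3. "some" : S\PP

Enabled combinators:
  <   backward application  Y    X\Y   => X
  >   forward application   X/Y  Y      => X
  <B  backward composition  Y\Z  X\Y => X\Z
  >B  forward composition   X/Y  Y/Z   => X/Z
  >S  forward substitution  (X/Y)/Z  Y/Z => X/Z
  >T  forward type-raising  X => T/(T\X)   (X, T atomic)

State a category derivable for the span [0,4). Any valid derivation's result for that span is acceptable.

[0,4] S   <
  [0,3] PP   >
    [0,1] PP/(PP\S)   >T
      [0,1] "from" : S
    [1,3] PP\S   <
      [1,2] "often" : S\N
      [2,3] "quickly" : (PP\S)\(S\N)
  [3,4] "some" : S\PP

S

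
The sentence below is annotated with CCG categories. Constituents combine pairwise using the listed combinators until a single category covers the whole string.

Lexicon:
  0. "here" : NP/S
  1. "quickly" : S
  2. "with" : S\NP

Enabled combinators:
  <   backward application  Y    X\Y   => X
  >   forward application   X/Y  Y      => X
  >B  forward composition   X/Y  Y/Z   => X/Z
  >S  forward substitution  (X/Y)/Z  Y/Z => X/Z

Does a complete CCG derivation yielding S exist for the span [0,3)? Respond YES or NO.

YES

[0,3] S   <
  [0,2] NP   >
    [0,1] "here" : NP/S
    [1,2] "quickly" : S
  [2,3] "with" : S\NP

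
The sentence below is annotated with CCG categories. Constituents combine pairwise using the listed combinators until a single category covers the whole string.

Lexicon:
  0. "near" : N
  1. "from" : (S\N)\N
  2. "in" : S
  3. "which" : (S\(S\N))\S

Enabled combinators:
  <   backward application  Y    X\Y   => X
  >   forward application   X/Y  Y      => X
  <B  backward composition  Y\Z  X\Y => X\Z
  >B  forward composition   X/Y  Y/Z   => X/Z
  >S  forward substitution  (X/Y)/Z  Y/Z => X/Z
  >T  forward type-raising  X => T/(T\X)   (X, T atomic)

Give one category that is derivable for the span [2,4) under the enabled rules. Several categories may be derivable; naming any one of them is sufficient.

S\(S\N)

[0,4] S   <
  [0,2] S\N   <
    [0,1] "near" : N
    [1,2] "from" : (S\N)\N
  [2,4] S\(S\N)   <
    [2,3] "in" : S
    [3,4] "which" : (S\(S\N))\S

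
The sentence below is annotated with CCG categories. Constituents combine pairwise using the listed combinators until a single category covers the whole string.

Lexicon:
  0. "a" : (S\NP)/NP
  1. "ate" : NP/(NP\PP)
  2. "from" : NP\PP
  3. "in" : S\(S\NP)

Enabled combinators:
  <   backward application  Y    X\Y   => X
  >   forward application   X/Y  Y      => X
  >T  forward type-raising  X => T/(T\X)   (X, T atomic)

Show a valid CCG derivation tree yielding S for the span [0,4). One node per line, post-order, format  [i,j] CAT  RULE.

[0,4] S   <
  [0,3] S\NP   >
    [0,1] "a" : (S\NP)/NP
    [1,3] NP   >
      [1,2] "ate" : NP/(NP\PP)
      [2,3] "from" : NP\PP
  [3,4] "in" : S\(S\NP)

[0,1] (S\NP)/NP  lex  "a"
[1,2] NP/(NP\PP)  lex  "ate"
[2,3] NP\PP  lex  "from"
[1,3] NP  >  k=2
[0,3] S\NP  >  k=1
[3,4] S\(S\NP)  lex  "in"
[0,4] S  <  k=3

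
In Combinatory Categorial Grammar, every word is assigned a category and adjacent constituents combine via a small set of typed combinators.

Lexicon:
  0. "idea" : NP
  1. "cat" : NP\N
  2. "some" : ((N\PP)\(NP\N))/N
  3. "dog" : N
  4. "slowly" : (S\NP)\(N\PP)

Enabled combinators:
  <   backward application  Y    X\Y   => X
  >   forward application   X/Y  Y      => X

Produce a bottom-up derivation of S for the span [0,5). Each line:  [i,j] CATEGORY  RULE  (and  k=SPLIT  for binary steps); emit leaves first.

[0,1] NP  lex  "idea"
[1,2] NP\N  lex  "cat"
[2,3] ((N\PP)\(NP\N))/N  lex  "some"
[3,4] N  lex  "dog"
[2,4] (N\PP)\(NP\N)  >  k=3
[1,4] N\PP  <  k=2
[4,5] (S\NP)\(N\PP)  lex  "slowly"
[1,5] S\NP  <  k=4
[0,5] S  <  k=1

[0,5] S   <
  [0,1] "idea" : NP
  [1,5] S\NP   <
    [1,4] N\PP   <
      [1,2] "cat" : NP\N
      [2,4] (N\PP)\(NP\N)   >
        [2,3] "some" : ((N\PP)\(NP\N))/N
        [3,4] "dog" : N
    [4,5] "slowly" : (S\NP)\(N\PP)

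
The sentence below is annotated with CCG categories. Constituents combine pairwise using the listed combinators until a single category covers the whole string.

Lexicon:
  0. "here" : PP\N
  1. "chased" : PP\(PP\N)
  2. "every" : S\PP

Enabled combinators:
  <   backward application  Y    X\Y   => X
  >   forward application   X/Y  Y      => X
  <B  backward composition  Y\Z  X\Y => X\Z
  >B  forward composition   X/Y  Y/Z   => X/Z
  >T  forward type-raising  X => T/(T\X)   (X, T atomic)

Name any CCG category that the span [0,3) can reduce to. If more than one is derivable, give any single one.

[0,3] S   <
  [0,2] PP   <
    [0,1] "here" : PP\N
    [1,2] "chased" : PP\(PP\N)
  [2,3] "every" : S\PP

S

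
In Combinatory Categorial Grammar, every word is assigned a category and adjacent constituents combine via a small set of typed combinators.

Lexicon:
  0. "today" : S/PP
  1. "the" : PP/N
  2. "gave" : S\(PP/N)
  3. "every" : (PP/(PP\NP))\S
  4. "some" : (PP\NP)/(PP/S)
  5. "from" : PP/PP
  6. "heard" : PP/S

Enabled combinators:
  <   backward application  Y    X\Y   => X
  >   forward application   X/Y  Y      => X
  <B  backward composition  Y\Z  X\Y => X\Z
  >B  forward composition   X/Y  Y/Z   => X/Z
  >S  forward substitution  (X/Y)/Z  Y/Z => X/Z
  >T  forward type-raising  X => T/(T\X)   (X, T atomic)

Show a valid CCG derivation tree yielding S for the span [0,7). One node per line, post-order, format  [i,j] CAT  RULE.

[0,7] S   >
  [0,1] "today" : S/PP
  [1,7] PP   >
    [1,4] PP/(PP\NP)   <
      [1,3] S   <
        [1,2] "the" : PP/N
        [2,3] "gave" : S\(PP/N)
      [3,4] "every" : (PP/(PP\NP))\S
    [4,7] PP\NP   >
      [4,5] "some" : (PP\NP)/(PP/S)
      [5,7] PP/S   >B
        [5,6] "from" : PP/PP
        [6,7] "heard" : PP/S

[0,1] S/PP  lex  "today"
[1,2] PP/N  lex  "the"
[2,3] S\(PP/N)  lex  "gave"
[1,3] S  <  k=2
[3,4] (PP/(PP\NP))\S  lex  "every"
[1,4] PP/(PP\NP)  <  k=3
[4,5] (PP\NP)/(PP/S)  lex  "some"
[5,6] PP/PP  lex  "from"
[6,7] PP/S  lex  "heard"
[5,7] PP/S  >B  k=6
[4,7] PP\NP  >  k=5
[1,7] PP  >  k=4
[0,7] S  >  k=1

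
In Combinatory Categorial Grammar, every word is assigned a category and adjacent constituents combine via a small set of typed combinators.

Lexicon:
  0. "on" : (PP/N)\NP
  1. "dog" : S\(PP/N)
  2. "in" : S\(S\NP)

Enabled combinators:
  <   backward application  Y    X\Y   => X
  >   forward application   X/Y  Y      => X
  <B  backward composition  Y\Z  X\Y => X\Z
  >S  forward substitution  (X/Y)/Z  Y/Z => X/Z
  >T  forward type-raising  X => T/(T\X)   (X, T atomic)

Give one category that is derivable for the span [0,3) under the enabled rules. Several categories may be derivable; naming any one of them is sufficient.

[0,3] S   <
  [0,2] S\NP   <B
    [0,1] "on" : (PP/N)\NP
    [1,2] "dog" : S\(PP/N)
  [2,3] "in" : S\(S\NP)

S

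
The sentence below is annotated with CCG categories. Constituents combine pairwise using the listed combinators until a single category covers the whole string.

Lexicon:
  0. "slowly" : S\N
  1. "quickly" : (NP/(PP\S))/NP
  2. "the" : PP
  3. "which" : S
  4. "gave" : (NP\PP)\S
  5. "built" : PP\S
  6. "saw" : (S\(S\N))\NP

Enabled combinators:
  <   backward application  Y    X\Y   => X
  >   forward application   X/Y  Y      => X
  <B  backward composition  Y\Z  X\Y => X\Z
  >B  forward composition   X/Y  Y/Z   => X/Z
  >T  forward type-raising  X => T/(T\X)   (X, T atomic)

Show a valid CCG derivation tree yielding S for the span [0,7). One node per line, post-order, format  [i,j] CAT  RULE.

[0,1] S\N  lex  "slowly"
[1,2] (NP/(PP\S))/NP  lex  "quickly"
[2,3] PP  lex  "the"
[2,3] NP/(NP\PP)  >T
[3,4] S  lex  "which"
[4,5] (NP\PP)\S  lex  "gave"
[3,5] NP\PP  <  k=4
[2,5] NP  >  k=3
[1,5] NP/(PP\S)  >  k=2
[5,6] PP\S  lex  "built"
[1,6] NP  >  k=5
[6,7] (S\(S\N))\NP  lex  "saw"
[1,7] S\(S\N)  <  k=6
[0,7] S  <  k=1

[0,7] S   <
  [0,1] "slowly" : S\N
  [1,7] S\(S\N)   <
    [1,6] NP   >
      [1,5] NP/(PP\S)   >
        [1,2] "quickly" : (NP/(PP\S))/NP
        [2,5] NP   >
          [2,3] NP/(NP\PP)   >T
            [2,3] "the" : PP
          [3,5] NP\PP   <
            [3,4] "which" : S
            [4,5] "gave" : (NP\PP)\S
      [5,6] "built" : PP\S
    [6,7] "saw" : (S\(S\N))\NP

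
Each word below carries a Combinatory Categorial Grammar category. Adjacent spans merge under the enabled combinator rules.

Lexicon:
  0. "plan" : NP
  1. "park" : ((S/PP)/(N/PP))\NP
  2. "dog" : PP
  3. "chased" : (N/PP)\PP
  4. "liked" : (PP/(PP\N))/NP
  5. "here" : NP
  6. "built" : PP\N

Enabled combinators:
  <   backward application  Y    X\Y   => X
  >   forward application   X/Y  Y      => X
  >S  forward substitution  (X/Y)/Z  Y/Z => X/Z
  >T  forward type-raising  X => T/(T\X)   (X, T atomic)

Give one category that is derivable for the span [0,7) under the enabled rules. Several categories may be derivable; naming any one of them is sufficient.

S

[0,7] S   >
  [0,4] S/PP   >
    [0,2] (S/PP)/(N/PP)   <
      [0,1] "plan" : NP
      [1,2] "park" : ((S/PP)/(N/PP))\NP
    [2,4] N/PP   <
      [2,3] "dog" : PP
      [3,4] "chased" : (N/PP)\PP
  [4,7] PP   >
    [4,6] PP/(PP\N)   >
      [4,5] "liked" : (PP/(PP\N))/NP
      [5,6] "here" : NP
    [6,7] "built" : PP\N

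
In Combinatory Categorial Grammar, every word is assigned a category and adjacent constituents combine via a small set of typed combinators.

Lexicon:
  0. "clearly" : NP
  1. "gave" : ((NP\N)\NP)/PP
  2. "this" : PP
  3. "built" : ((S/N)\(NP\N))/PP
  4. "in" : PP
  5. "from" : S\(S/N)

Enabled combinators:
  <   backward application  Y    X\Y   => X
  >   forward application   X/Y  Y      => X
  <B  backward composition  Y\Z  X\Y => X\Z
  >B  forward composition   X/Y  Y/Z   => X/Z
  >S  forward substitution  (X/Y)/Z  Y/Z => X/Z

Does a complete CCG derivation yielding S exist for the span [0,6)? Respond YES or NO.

[0,6] S   <
  [0,5] S/N   <
    [0,3] NP\N   <
      [0,1] "clearly" : NP
      [1,3] (NP\N)\NP   >
        [1,2] "gave" : ((NP\N)\NP)/PP
        [2,3] "this" : PP
    [3,5] (S/N)\(NP\N)   >
      [3,4] "built" : ((S/N)\(NP\N))/PP
      [4,5] "in" : PP
  [5,6] "from" : S\(S/N)

YES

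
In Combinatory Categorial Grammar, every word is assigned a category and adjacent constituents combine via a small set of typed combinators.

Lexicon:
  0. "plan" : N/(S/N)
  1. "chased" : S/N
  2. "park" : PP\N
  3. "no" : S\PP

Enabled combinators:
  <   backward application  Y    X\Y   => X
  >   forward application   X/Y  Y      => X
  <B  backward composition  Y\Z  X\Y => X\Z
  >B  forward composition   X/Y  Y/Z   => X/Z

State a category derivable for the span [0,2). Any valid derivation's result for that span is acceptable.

[0,4] S   <
  [0,2] N   >
    [0,1] "plan" : N/(S/N)
    [1,2] "chased" : S/N
  [2,4] S\N   <B
    [2,3] "park" : PP\N
    [3,4] "no" : S\PP

N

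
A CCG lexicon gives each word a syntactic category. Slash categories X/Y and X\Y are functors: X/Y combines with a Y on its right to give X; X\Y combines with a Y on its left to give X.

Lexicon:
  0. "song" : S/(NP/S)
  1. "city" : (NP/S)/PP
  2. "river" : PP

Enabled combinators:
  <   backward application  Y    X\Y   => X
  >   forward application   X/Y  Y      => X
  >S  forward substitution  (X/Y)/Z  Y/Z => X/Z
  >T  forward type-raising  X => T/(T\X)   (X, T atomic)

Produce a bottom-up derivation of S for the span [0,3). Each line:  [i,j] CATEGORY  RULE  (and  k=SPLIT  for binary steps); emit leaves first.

[0,3] S   >
  [0,1] "song" : S/(NP/S)
  [1,3] NP/S   >
    [1,2] "city" : (NP/S)/PP
    [2,3] "river" : PP

[0,1] S/(NP/S)  lex  "song"
[1,2] (NP/S)/PP  lex  "city"
[2,3] PP  lex  "river"
[1,3] NP/S  >  k=2
[0,3] S  >  k=1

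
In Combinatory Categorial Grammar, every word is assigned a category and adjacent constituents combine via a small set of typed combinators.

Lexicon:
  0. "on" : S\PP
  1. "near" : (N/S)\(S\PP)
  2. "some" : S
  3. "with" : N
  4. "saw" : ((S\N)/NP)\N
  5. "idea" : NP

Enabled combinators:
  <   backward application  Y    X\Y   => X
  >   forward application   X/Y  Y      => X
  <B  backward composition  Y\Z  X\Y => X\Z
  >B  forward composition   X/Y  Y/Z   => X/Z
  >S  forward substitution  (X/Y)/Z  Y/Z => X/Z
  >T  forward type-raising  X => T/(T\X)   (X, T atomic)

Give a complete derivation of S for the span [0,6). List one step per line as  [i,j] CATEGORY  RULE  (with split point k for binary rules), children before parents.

[0,6] S   <
  [0,3] N   >
    [0,2] N/S   <
      [0,1] "on" : S\PP
      [1,2] "near" : (N/S)\(S\PP)
    [2,3] "some" : S
  [3,6] S\N   >
    [3,5] (S\N)/NP   <
      [3,4] "with" : N
      [4,5] "saw" : ((S\N)/NP)\N
    [5,6] "idea" : NP

[0,1] S\PP  lex  "on"
[1,2] (N/S)\(S\PP)  lex  "near"
[0,2] N/S  <  k=1
[2,3] S  lex  "some"
[0,3] N  >  k=2
[3,4] N  lex  "with"
[4,5] ((S\N)/NP)\N  lex  "saw"
[3,5] (S\N)/NP  <  k=4
[5,6] NP  lex  "idea"
[3,6] S\N  >  k=5
[0,6] S  <  k=3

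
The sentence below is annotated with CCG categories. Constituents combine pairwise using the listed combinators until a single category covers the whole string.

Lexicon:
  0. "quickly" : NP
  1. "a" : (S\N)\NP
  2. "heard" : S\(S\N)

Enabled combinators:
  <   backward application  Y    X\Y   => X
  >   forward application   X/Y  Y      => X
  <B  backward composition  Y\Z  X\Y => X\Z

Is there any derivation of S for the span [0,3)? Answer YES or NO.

YES

[0,3] S   <
  [0,1] "quickly" : NP
  [1,3] S\NP   <B
    [1,2] "a" : (S\N)\NP
    [2,3] "heard" : S\(S\N)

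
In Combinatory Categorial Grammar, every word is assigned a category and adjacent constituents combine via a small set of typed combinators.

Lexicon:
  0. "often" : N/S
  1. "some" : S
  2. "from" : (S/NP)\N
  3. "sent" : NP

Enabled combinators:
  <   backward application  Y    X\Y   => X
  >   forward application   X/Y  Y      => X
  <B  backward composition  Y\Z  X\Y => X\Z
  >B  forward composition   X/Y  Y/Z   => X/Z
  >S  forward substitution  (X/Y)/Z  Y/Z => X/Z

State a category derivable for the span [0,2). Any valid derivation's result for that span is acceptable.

N

[0,4] S   >
  [0,3] S/NP   <
    [0,2] N   >
      [0,1] "often" : N/S
      [1,2] "some" : S
    [2,3] "from" : (S/NP)\N
  [3,4] "sent" : NP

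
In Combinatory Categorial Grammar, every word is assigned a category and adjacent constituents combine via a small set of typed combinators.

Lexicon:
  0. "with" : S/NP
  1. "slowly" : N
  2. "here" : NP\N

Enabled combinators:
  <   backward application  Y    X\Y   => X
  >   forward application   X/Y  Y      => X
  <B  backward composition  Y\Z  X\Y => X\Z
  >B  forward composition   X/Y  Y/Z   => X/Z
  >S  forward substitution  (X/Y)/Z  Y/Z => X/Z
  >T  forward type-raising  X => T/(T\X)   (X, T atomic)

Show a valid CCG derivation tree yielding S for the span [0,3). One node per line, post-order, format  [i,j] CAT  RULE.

[0,1] S/NP  lex  "with"
[1,2] N  lex  "slowly"
[2,3] NP\N  lex  "here"
[1,3] NP  <  k=2
[0,3] S  >  k=1

[0,3] S   >
  [0,1] "with" : S/NP
  [1,3] NP   <
    [1,2] "slowly" : N
    [2,3] "here" : NP\N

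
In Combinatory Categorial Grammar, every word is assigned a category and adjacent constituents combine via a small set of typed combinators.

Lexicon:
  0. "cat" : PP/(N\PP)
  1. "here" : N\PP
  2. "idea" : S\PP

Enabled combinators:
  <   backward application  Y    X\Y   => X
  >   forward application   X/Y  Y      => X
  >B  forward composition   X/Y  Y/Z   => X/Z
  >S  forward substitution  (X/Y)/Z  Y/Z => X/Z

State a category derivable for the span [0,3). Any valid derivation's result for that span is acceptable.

[0,3] S   <
  [0,2] PP   >
    [0,1] "cat" : PP/(N\PP)
    [1,2] "here" : N\PP
  [2,3] "idea" : S\PP

S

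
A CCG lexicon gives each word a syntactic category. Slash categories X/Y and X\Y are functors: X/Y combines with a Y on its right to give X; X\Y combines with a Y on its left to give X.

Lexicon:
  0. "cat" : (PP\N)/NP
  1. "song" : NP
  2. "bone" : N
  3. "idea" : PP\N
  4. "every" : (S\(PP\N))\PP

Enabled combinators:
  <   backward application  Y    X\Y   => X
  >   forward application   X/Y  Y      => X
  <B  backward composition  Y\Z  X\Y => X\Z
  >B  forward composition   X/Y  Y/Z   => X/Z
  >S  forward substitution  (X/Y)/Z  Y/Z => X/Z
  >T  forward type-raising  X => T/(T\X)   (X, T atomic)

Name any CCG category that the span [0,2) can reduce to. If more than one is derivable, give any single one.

PP\N

[0,5] S   <
  [0,2] PP\N   >
    [0,1] "cat" : (PP\N)/NP
    [1,2] "song" : NP
  [2,5] S\(PP\N)   <
    [2,4] PP   <
      [2,3] "bone" : N
      [3,4] "idea" : PP\N
    [4,5] "every" : (S\(PP\N))\PP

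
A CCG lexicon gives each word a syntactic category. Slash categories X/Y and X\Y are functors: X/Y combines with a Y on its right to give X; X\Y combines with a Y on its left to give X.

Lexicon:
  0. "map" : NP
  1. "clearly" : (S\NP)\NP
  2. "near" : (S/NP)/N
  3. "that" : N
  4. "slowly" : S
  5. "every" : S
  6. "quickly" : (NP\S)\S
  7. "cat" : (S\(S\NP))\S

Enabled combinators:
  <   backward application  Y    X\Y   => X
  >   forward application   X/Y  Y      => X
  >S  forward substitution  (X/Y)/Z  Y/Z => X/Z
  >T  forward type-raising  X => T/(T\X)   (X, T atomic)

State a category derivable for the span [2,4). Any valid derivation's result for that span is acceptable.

S/NP

[0,8] S   <
  [0,2] S\NP   <
    [0,1] "map" : NP
    [1,2] "clearly" : (S\NP)\NP
  [2,8] S\(S\NP)   <
    [2,7] S   >
      [2,4] S/NP   >
        [2,3] "near" : (S/NP)/N
        [3,4] "that" : N
      [4,7] NP   <
        [4,5] "slowly" : S
        [5,7] NP\S   <
          [5,6] "every" : S
          [6,7] "quickly" : (NP\S)\S
    [7,8] "cat" : (S\(S\NP))\S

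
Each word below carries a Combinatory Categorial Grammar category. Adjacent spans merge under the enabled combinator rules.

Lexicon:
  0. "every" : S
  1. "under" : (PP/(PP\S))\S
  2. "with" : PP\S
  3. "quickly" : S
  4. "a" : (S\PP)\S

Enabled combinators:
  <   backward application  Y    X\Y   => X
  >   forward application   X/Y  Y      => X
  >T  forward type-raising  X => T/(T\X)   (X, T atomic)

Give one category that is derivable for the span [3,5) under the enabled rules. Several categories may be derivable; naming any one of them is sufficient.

[0,5] S   <
  [0,3] PP   >
    [0,2] PP/(PP\S)   <
      [0,1] "every" : S
      [1,2] "under" : (PP/(PP\S))\S
    [2,3] "with" : PP\S
  [3,5] S\PP   <
    [3,4] "quickly" : S
    [4,5] "a" : (S\PP)\S

S\PP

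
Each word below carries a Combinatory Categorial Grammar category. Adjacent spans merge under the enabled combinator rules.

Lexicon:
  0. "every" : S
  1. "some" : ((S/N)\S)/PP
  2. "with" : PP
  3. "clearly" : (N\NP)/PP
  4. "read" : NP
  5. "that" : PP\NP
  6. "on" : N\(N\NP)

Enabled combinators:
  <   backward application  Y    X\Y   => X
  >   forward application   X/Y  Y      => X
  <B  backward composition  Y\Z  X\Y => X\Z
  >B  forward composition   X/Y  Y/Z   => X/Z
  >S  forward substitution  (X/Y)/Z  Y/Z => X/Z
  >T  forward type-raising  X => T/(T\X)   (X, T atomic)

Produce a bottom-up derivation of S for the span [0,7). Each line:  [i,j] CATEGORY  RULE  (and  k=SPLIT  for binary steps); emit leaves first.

[0,7] S   >
  [0,3] S/N   <
    [0,1] "every" : S
    [1,3] (S/N)\S   >
      [1,2] "some" : ((S/N)\S)/PP
      [2,3] "with" : PP
  [3,7] N   <
    [3,6] N\NP   >
      [3,4] "clearly" : (N\NP)/PP
      [4,6] PP   <
        [4,5] "read" : NP
        [5,6] "that" : PP\NP
    [6,7] "on" : N\(N\NP)

[0,1] S  lex  "every"
[1,2] ((S/N)\S)/PP  lex  "some"
[2,3] PP  lex  "with"
[1,3] (S/N)\S  >  k=2
[0,3] S/N  <  k=1
[3,4] (N\NP)/PP  lex  "clearly"
[4,5] NP  lex  "read"
[5,6] PP\NP  lex  "that"
[4,6] PP  <  k=5
[3,6] N\NP  >  k=4
[6,7] N\(N\NP)  lex  "on"
[3,7] N  <  k=6
[0,7] S  >  k=3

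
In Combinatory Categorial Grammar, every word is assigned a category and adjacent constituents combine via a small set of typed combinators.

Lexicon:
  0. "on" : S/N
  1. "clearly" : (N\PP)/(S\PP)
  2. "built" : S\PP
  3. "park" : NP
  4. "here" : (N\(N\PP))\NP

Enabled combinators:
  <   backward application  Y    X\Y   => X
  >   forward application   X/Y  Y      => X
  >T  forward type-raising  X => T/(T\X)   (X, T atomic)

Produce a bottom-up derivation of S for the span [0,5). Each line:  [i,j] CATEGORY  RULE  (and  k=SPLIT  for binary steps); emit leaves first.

[0,5] S   >
  [0,1] "on" : S/N
  [1,5] N   <
    [1,3] N\PP   >
      [1,2] "clearly" : (N\PP)/(S\PP)
      [2,3] "built" : S\PP
    [3,5] N\(N\PP)   <
      [3,4] "park" : NP
      [4,5] "here" : (N\(N\PP))\NP

[0,1] S/N  lex  "on"
[1,2] (N\PP)/(S\PP)  lex  "clearly"
[2,3] S\PP  lex  "built"
[1,3] N\PP  >  k=2
[3,4] NP  lex  "park"
[4,5] (N\(N\PP))\NP  lex  "here"
[3,5] N\(N\PP)  <  k=4
[1,5] N  <  k=3
[0,5] S  >  k=1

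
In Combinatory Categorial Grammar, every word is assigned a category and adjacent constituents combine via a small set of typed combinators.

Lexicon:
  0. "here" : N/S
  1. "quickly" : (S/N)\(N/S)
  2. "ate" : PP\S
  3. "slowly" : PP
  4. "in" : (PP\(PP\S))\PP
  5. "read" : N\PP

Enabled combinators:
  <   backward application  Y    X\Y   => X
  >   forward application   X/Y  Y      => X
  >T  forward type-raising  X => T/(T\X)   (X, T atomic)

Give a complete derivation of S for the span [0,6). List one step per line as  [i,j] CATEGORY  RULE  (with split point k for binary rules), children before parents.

[0,1] N/S  lex  "here"
[1,2] (S/N)\(N/S)  lex  "quickly"
[0,2] S/N  <  k=1
[2,3] PP\S  lex  "ate"
[3,4] PP  lex  "slowly"
[4,5] (PP\(PP\S))\PP  lex  "in"
[3,5] PP\(PP\S)  <  k=4
[2,5] PP  <  k=3
[5,6] N\PP  lex  "read"
[2,6] N  <  k=5
[0,6] S  >  k=2

[0,6] S   >
  [0,2] S/N   <
    [0,1] "here" : N/S
    [1,2] "quickly" : (S/N)\(N/S)
  [2,6] N   <
    [2,5] PP   <
      [2,3] "ate" : PP\S
      [3,5] PP\(PP\S)   <
        [3,4] "slowly" : PP
        [4,5] "in" : (PP\(PP\S))\PP
    [5,6] "read" : N\PP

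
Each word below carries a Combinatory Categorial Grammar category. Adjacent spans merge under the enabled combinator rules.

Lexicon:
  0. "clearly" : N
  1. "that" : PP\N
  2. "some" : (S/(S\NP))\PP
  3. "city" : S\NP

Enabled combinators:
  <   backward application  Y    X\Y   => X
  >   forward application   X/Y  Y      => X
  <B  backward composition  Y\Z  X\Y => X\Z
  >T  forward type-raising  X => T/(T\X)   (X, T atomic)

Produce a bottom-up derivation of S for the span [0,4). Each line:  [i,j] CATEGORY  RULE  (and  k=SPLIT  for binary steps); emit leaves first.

[0,1] N  lex  "clearly"
[1,2] PP\N  lex  "that"
[0,2] PP  <  k=1
[2,3] (S/(S\NP))\PP  lex  "some"
[0,3] S/(S\NP)  <  k=2
[3,4] S\NP  lex  "city"
[0,4] S  >  k=3

[0,4] S   >
  [0,3] S/(S\NP)   <
    [0,2] PP   <
      [0,1] "clearly" : N
      [1,2] "that" : PP\N
    [2,3] "some" : (S/(S\NP))\PP
  [3,4] "city" : S\NP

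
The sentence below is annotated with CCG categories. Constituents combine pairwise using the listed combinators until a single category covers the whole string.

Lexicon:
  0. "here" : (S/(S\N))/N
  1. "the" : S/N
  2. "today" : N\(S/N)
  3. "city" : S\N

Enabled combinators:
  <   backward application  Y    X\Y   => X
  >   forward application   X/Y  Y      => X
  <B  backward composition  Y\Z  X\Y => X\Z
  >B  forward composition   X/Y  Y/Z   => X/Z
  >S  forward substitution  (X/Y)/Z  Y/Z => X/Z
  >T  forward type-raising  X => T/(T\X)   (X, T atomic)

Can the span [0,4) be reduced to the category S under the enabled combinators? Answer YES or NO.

YES

[0,4] S   >
  [0,3] S/(S\N)   >
    [0,1] "here" : (S/(S\N))/N
    [1,3] N   <
      [1,2] "the" : S/N
      [2,3] "today" : N\(S/N)
  [3,4] "city" : S\N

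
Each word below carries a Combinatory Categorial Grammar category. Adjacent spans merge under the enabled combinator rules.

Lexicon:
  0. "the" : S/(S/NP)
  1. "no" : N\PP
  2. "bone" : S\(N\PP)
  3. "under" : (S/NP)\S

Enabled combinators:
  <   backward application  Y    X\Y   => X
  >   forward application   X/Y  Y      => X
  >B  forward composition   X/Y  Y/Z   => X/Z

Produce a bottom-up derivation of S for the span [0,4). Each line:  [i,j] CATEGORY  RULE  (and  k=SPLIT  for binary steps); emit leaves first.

[0,4] S   >
  [0,1] "the" : S/(S/NP)
  [1,4] S/NP   <
    [1,3] S   <
      [1,2] "no" : N\PP
      [2,3] "bone" : S\(N\PP)
    [3,4] "under" : (S/NP)\S

[0,1] S/(S/NP)  lex  "the"
[1,2] N\PP  lex  "no"
[2,3] S\(N\PP)  lex  "bone"
[1,3] S  <  k=2
[3,4] (S/NP)\S  lex  "under"
[1,4] S/NP  <  k=3
[0,4] S  >  k=1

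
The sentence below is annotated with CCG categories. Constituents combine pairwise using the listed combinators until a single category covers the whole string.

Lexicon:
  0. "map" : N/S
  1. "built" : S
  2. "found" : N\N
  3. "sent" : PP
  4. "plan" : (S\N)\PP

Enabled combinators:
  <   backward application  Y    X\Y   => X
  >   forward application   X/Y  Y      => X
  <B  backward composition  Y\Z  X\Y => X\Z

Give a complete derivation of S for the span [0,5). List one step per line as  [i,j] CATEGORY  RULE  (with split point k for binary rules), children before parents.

[0,1] N/S  lex  "map"
[1,2] S  lex  "built"
[0,2] N  >  k=1
[2,3] N\N  lex  "found"
[3,4] PP  lex  "sent"
[4,5] (S\N)\PP  lex  "plan"
[3,5] S\N  <  k=4
[2,5] S\N  <B  k=3
[0,5] S  <  k=2

[0,5] S   <
  [0,2] N   >
    [0,1] "map" : N/S
    [1,2] "built" : S
  [2,5] S\N   <B
    [2,3] "found" : N\N
    [3,5] S\N   <
      [3,4] "sent" : PP
      [4,5] "plan" : (S\N)\PP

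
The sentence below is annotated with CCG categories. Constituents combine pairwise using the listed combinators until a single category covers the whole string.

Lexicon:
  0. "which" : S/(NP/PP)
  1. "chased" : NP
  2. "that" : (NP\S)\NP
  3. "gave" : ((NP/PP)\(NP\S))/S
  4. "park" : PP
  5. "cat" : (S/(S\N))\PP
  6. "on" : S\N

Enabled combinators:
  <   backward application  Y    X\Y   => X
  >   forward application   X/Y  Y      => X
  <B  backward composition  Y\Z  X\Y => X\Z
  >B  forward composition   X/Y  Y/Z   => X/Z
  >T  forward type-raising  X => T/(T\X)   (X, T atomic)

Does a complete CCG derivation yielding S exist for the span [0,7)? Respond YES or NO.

YES

[0,7] S   >
  [0,1] "which" : S/(NP/PP)
  [1,7] NP/PP   <
    [1,3] NP\S   <
      [1,2] "chased" : NP
      [2,3] "that" : (NP\S)\NP
    [3,7] (NP/PP)\(NP\S)   >
      [3,4] "gave" : ((NP/PP)\(NP\S))/S
      [4,7] S   >
        [4,6] S/(S\N)   <
          [4,5] "park" : PP
          [5,6] "cat" : (S/(S\N))\PP
        [6,7] "on" : S\N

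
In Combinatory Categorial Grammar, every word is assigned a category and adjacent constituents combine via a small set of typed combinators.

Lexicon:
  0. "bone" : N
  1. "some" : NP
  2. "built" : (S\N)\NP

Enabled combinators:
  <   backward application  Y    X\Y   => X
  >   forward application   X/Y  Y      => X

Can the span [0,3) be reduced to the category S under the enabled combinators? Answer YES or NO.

YES

[0,3] S   <
  [0,1] "bone" : N
  [1,3] S\N   <
    [1,2] "some" : NP
    [2,3] "built" : (S\N)\NP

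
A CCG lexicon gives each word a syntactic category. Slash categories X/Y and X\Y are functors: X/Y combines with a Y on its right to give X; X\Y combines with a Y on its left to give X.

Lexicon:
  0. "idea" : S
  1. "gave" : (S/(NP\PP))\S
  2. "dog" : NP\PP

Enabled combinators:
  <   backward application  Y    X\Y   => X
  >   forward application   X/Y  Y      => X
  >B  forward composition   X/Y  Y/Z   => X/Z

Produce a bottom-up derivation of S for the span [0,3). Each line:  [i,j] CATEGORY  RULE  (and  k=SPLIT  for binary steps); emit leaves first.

[0,3] S   >
  [0,2] S/(NP\PP)   <
    [0,1] "idea" : S
    [1,2] "gave" : (S/(NP\PP))\S
  [2,3] "dog" : NP\PP

[0,1] S  lex  "idea"
[1,2] (S/(NP\PP))\S  lex  "gave"
[0,2] S/(NP\PP)  <  k=1
[2,3] NP\PP  lex  "dog"
[0,3] S  >  k=2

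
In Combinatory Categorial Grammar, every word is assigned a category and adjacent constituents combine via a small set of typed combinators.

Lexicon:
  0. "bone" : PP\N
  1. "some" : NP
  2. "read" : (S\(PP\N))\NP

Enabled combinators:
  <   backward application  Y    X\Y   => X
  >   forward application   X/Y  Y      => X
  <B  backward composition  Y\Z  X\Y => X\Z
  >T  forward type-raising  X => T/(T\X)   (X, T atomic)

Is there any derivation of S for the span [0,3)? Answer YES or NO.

YES

[0,3] S   <
  [0,1] "bone" : PP\N
  [1,3] S\(PP\N)   <
    [1,2] "some" : NP
    [2,3] "read" : (S\(PP\N))\NP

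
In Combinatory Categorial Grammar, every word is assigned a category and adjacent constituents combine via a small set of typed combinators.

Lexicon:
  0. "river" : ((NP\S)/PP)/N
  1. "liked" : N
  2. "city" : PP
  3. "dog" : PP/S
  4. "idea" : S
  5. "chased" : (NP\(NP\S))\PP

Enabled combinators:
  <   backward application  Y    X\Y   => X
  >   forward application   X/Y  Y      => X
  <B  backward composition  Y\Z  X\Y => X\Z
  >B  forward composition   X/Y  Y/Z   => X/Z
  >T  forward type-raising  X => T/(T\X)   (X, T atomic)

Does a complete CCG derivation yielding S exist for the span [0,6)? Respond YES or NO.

NO

((NP\S)/PP)/N N PP PP/S S (NP\(NP\S))\PP
CKY chart[0,6] = {N/(N\NP), NP, NP/(NP\NP), PP/(PP\NP), S/(S\NP)}; S ∉ chart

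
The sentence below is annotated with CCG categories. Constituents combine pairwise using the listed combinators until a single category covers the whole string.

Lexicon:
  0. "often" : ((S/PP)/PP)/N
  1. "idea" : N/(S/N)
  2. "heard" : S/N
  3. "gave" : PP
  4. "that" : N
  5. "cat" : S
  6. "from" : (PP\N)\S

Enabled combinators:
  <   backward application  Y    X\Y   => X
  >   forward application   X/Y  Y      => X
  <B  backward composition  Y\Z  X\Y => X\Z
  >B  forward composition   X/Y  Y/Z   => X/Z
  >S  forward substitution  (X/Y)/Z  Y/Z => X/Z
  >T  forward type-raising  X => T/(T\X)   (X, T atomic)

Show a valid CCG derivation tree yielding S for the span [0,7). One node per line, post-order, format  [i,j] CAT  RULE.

[0,1] ((S/PP)/PP)/N  lex  "often"
[1,2] N/(S/N)  lex  "idea"
[2,3] S/N  lex  "heard"
[1,3] N  >  k=2
[0,3] (S/PP)/PP  >  k=1
[3,4] PP  lex  "gave"
[0,4] S/PP  >  k=3
[4,5] N  lex  "that"
[5,6] S  lex  "cat"
[6,7] (PP\N)\S  lex  "from"
[5,7] PP\N  <  k=6
[4,7] PP  <  k=5
[0,7] S  >  k=4

[0,7] S   >
  [0,4] S/PP   >
    [0,3] (S/PP)/PP   >
      [0,1] "often" : ((S/PP)/PP)/N
      [1,3] N   >
        [1,2] "idea" : N/(S/N)
        [2,3] "heard" : S/N
    [3,4] "gave" : PP
  [4,7] PP   <
    [4,5] "that" : N
    [5,7] PP\N   <
      [5,6] "cat" : S
      [6,7] "from" : (PP\N)\S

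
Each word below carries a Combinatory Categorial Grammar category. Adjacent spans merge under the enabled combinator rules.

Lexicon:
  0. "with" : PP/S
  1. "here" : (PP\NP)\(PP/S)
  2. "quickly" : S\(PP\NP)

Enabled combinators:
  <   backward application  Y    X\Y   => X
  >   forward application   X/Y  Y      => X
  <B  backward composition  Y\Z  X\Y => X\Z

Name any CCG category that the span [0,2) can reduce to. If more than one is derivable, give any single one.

[0,3] S   <
  [0,2] PP\NP   <
    [0,1] "with" : PP/S
    [1,2] "here" : (PP\NP)\(PP/S)
  [2,3] "quickly" : S\(PP\NP)

PP\NP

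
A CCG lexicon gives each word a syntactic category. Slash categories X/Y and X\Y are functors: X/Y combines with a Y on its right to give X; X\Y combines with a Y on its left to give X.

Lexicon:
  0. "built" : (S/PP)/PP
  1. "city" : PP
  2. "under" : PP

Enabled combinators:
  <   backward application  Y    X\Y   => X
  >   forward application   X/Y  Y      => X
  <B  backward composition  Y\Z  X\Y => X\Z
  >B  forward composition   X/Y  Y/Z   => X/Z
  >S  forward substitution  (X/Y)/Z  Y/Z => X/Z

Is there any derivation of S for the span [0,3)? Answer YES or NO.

[0,3] S   >
  [0,2] S/PP   >
    [0,1] "built" : (S/PP)/PP
    [1,2] "city" : PP
  [2,3] "under" : PP

YES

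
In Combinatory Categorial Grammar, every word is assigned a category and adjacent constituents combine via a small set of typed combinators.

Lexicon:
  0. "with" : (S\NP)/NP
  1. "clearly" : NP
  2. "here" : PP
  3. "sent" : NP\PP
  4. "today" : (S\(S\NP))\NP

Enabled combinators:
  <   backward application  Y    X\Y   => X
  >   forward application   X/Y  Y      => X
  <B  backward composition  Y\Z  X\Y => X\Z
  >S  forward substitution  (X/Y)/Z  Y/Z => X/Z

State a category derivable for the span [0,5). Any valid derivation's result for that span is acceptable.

[0,5] S   <
  [0,2] S\NP   >
    [0,1] "with" : (S\NP)/NP
    [1,2] "clearly" : NP
  [2,5] S\(S\NP)   <
    [2,4] NP   <
      [2,3] "here" : PP
      [3,4] "sent" : NP\PP
    [4,5] "today" : (S\(S\NP))\NP

S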